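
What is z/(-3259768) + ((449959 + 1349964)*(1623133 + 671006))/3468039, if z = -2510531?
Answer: 4486827497461245935/3768334184984 ≈ 1.1907e+6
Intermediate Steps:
z/(-3259768) + ((449959 + 1349964)*(1623133 + 671006))/3468039 = -2510531/(-3259768) + ((449959 + 1349964)*(1623133 + 671006))/3468039 = -2510531*(-1/3259768) + (1799923*2294139)*(1/3468039) = 2510531/3259768 + 4129273551297*(1/3468039) = 2510531/3259768 + 1376424517099/1156013 = 4486827497461245935/3768334184984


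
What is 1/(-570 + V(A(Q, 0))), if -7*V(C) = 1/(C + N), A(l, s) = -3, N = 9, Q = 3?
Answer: -42/23941 ≈ -0.0017543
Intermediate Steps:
V(C) = -1/(7*(9 + C)) (V(C) = -1/(7*(C + 9)) = -1/(7*(9 + C)))
1/(-570 + V(A(Q, 0))) = 1/(-570 - 1/(63 + 7*(-3))) = 1/(-570 - 1/(63 - 21)) = 1/(-570 - 1/42) = 1/(-23941/42) = -42/23941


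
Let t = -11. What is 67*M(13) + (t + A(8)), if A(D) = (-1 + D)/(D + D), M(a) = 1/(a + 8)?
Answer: -2477/336 ≈ -7.3720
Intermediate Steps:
M(a) = 1/(8 + a)
A(D) = (-1 + D)/(2*D) (A(D) = (-1 + D)/((2*D)) = (-1 + D)*(1/(2*D)) = (-1 + D)/(2*D))
67*M(13) + (t + A(8)) = 67/(8 + 13) + (-11 + (½)*(-1 + 8)/8) = 67/21 + (-11 + (½)*(⅛)*7) = 67*(1/21) + (-11 + 7/16) = 67/21 - 169/16 = -2477/336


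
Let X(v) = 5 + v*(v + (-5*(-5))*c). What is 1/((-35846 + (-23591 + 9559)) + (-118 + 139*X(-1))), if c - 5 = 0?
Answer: -1/66537 ≈ -1.5029e-5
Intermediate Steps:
c = 5 (c = 5 + 0 = 5)
X(v) = 5 + v*(125 + v) (X(v) = 5 + v*(v - 5*(-5)*5) = 5 + v*(v + 25*5) = 5 + v*(v + 125) = 5 + v*(125 + v))
1/((-35846 + (-23591 + 9559)) + (-118 + 139*X(-1))) = 1/((-35846 + (-23591 + 9559)) + (-118 + 139*(5 + (-1)² + 125*(-1)))) = 1/((-35846 - 14032) + (-118 + 139*(5 + 1 - 125))) = 1/(-49878 + (-118 + 139*(-119))) = 1/(-49878 + (-118 - 16541)) = 1/(-49878 - 16659) = 1/(-66537) = -1/66537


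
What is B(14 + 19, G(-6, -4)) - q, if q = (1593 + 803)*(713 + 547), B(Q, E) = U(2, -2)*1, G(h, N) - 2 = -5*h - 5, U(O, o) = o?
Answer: -3018962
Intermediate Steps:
G(h, N) = -3 - 5*h (G(h, N) = 2 + (-5*h - 5) = 2 + (-5 - 5*h) = -3 - 5*h)
B(Q, E) = -2 (B(Q, E) = -2*1 = -2)
q = 3018960 (q = 2396*1260 = 3018960)
B(14 + 19, G(-6, -4)) - q = -2 - 1*3018960 = -2 - 3018960 = -3018962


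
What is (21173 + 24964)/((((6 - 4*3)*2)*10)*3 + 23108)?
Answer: 46137/22748 ≈ 2.0282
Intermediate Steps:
(21173 + 24964)/((((6 - 4*3)*2)*10)*3 + 23108) = 46137/((((6 - 12)*2)*10)*3 + 23108) = 46137/((-6*2*10)*3 + 23108) = 46137/(-12*10*3 + 23108) = 46137/(-120*3 + 23108) = 46137/(-360 + 23108) = 46137/22748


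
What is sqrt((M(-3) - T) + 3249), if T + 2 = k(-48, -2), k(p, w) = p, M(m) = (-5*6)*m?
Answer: sqrt(3389) ≈ 58.215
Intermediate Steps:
M(m) = -30*m
T = -50 (T = -2 - 48 = -50)
sqrt((M(-3) - T) + 3249) = sqrt((-30*(-3) - 1*(-50)) + 3249) = sqrt((90 + 50) + 3249) = sqrt(140 + 3249) = sqrt(3389)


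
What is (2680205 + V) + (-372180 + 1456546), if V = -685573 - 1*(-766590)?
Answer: 3845588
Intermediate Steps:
V = 81017 (V = -685573 + 766590 = 81017)
(2680205 + V) + (-372180 + 1456546) = (2680205 + 81017) + (-372180 + 1456546) = 2761222 + 1084366 = 3845588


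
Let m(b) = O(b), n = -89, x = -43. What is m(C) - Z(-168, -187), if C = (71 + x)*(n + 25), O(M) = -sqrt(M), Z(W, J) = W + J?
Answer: 355 - 16*I*sqrt(7) ≈ 355.0 - 42.332*I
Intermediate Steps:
Z(W, J) = J + W
C = -1792 (C = (71 - 43)*(-89 + 25) = 28*(-64) = -1792)
m(b) = -sqrt(b)
m(C) - Z(-168, -187) = -sqrt(-1792) - (-187 - 168) = -16*I*sqrt(7) - 1*(-355) = -16*I*sqrt(7) + 355 = 355 - 16*I*sqrt(7)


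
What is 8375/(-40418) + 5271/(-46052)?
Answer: -299364389/930664868 ≈ -0.32167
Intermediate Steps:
8375/(-40418) + 5271/(-46052) = 8375*(-1/40418) + 5271*(-1/46052) = -8375/40418 - 5271/46052 = -299364389/930664868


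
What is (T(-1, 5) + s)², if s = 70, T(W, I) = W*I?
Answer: 4225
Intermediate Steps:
T(W, I) = I*W
(T(-1, 5) + s)² = (5*(-1) + 70)² = (-5 + 70)² = 65² = 4225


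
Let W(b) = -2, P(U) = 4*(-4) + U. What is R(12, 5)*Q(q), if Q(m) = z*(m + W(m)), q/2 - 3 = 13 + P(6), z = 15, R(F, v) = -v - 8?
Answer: -1950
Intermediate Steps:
P(U) = -16 + U
R(F, v) = -8 - v
q = 12 (q = 6 + 2*(13 + (-16 + 6)) = 6 + 2*(13 - 10) = 6 + 2*3 = 6 + 6 = 12)
Q(m) = -30 + 15*m (Q(m) = 15*(m - 2) = 15*(-2 + m) = -30 + 15*m)
R(12, 5)*Q(q) = (-8 - 1*5)*(-30 + 15*12) = (-8 - 5)*(-30 + 180) = -13*150 = -1950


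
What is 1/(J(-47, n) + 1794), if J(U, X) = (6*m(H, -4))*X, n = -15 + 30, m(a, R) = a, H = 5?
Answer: 1/2244 ≈ 0.00044563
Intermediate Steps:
n = 15
J(U, X) = 30*X (J(U, X) = (6*5)*X = 30*X)
1/(J(-47, n) + 1794) = 1/(30*15 + 1794) = 1/(450 + 1794) = 1/2244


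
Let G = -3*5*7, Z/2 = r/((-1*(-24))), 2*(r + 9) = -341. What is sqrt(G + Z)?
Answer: I*sqrt(17274)/12 ≈ 10.953*I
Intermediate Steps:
r = -359/2 (r = -9 + (1/2)*(-341) = -9 - 341/2 = -359/2 ≈ -179.50)
Z = -359/24 (Z = 2*(-359/(2*((-1*(-24))))) = 2*(-359/2/24) = 2*(-359/2*1/24) = 2*(-359/48) = -359/24 ≈ -14.958)
G = -105 (G = -15*7 = -105)
sqrt(G + Z) = sqrt(-105 - 359/24) = sqrt(-2879/24) = I*sqrt(17274)/12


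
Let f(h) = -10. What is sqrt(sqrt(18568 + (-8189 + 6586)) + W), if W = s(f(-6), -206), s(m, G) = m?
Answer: sqrt(-10 + 3*sqrt(1885)) ≈ 10.966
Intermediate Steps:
W = -10
sqrt(sqrt(18568 + (-8189 + 6586)) + W) = sqrt(sqrt(18568 + (-8189 + 6586)) - 10) = sqrt(sqrt(18568 - 1603) - 10) = sqrt(sqrt(16965) - 10) = sqrt(3*sqrt(1885) - 10) = sqrt(-10 + 3*sqrt(1885))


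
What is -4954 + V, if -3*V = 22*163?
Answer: -18448/3 ≈ -6149.3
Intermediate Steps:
V = -3586/3 (V = -22*163/3 = -⅓*3586 = -3586/3 ≈ -1195.3)
-4954 + V = -4954 - 3586/3 = -18448/3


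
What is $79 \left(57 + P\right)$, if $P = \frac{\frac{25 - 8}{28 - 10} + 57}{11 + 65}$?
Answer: $\frac{6242501}{1368} \approx 4563.2$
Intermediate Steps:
$P = \frac{1043}{1368}$ ($P = \frac{\frac{17}{18} + 57}{76} = \left(17 \cdot \frac{1}{18} + 57\right) \frac{1}{76} = \left(\frac{17}{18} + 57\right) \frac{1}{76} = \frac{1043}{18} \cdot \frac{1}{76} = \frac{1043}{1368} \approx 0.76243$)
$79 \left(57 + P\right) = 79 \left(57 + \frac{1043}{1368}\right) = 79 \cdot \frac{79019}{1368} = \frac{6242501}{1368}$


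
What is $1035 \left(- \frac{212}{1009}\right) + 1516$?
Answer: $\frac{1310224}{1009} \approx 1298.5$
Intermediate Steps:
$1035 \left(- \frac{212}{1009}\right) + 1516 = - \frac{219420}{1009} + 1516 = \frac{1310224}{1009}$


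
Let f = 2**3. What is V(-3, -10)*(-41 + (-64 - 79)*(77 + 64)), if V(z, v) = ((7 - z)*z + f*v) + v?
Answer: 2424480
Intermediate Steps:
f = 8
V(z, v) = 9*v + z*(7 - z) (V(z, v) = ((7 - z)*z + 8*v) + v = (z*(7 - z) + 8*v) + v = (8*v + z*(7 - z)) + v = 9*v + z*(7 - z))
V(-3, -10)*(-41 + (-64 - 79)*(77 + 64)) = (-1*(-3)**2 + 7*(-3) + 9*(-10))*(-41 + (-64 - 79)*(77 + 64)) = (-1*9 - 21 - 90)*(-41 - 143*141) = (-9 - 21 - 90)*(-41 - 20163) = -120*(-20204) = 2424480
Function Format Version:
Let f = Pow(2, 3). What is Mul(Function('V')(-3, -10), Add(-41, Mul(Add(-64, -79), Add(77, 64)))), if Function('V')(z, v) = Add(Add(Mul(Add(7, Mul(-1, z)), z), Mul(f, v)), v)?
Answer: 2424480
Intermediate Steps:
f = 8
Function('V')(z, v) = Add(Mul(9, v), Mul(z, Add(7, Mul(-1, z)))) (Function('V')(z, v) = Add(Add(Mul(Add(7, Mul(-1, z)), z), Mul(8, v)), v) = Add(Add(Mul(z, Add(7, Mul(-1, z))), Mul(8, v)), v) = Add(Add(Mul(8, v), Mul(z, Add(7, Mul(-1, z)))), v) = Add(Mul(9, v), Mul(z, Add(7, Mul(-1, z)))))
Mul(Function('V')(-3, -10), Add(-41, Mul(Add(-64, -79), Add(77, 64)))) = Mul(Add(Mul(-1, Pow(-3, 2)), Mul(7, -3), Mul(9, -10)), Add(-41, Mul(Add(-64, -79), Add(77, 64)))) = Mul(Add(Mul(-1, 9), -21, -90), Add(-41, Mul(-143, 141))) = Mul(Add(-9, -21, -90), Add(-41, -20163)) = Mul(-120, -20204) = 2424480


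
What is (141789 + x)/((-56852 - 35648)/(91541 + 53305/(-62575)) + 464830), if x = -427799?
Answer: -16383009654677/26625984486516 ≈ -0.61530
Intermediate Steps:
(141789 + x)/((-56852 - 35648)/(91541 + 53305/(-62575)) + 464830) = (141789 - 427799)/((-56852 - 35648)/(91541 + 53305/(-62575)) + 464830) = -286010/(-92500/(91541 + 53305*(-1/62575)) + 464830) = -286010/(-92500/(91541 - 10661/12515) + 464830) = -286010/(-92500/1145624954/12515 + 464830) = -286010/(-92500*12515/1145624954 + 464830) = -286010/(-578818750/572812477 + 464830) = -286010/266259844865160/572812477 = -286010*572812477/266259844865160 = -16383009654677/26625984486516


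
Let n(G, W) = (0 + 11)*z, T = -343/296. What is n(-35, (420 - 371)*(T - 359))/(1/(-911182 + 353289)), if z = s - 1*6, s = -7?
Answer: 79778699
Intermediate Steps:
T = -343/296 (T = -343*1/296 = -343/296 ≈ -1.1588)
z = -13 (z = -7 - 1*6 = -7 - 6 = -13)
n(G, W) = -143 (n(G, W) = (0 + 11)*(-13) = 11*(-13) = -143)
n(-35, (420 - 371)*(T - 359))/(1/(-911182 + 353289)) = -143/(1/(-911182 + 353289)) = -143/(1/(-557893)) = -143/(-1/557893) = -143*(-557893) = 79778699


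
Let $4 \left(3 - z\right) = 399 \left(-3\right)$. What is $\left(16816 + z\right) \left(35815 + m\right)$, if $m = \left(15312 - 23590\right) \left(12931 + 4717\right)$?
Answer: $- \frac{10000778069617}{4} \approx -2.5002 \cdot 10^{12}$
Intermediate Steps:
$z = \frac{1209}{4}$ ($z = 3 - \frac{399 \left(-3\right)}{4} = 3 - - \frac{1197}{4} = 3 + \frac{1197}{4} = \frac{1209}{4} \approx 302.25$)
$m = -146090144$ ($m = \left(-8278\right) 17648 = -146090144$)
$\left(16816 + z\right) \left(35815 + m\right) = \left(16816 + \frac{1209}{4}\right) \left(35815 - 146090144\right) = \frac{68473}{4} \left(-146054329\right) = - \frac{10000778069617}{4}$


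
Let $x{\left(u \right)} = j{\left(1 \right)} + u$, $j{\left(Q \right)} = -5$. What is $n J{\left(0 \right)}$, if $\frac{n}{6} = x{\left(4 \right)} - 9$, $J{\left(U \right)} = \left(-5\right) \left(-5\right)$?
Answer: $-1500$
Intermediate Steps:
$J{\left(U \right)} = 25$
$x{\left(u \right)} = -5 + u$
$n = -60$ ($n = 6 \left(\left(-5 + 4\right) - 9\right) = 6 \left(-1 - 9\right) = 6 \left(-10\right) = -60$)
$n J{\left(0 \right)} = \left(-60\right) 25 = -1500$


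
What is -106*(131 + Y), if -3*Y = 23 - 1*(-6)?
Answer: -38584/3 ≈ -12861.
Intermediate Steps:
Y = -29/3 (Y = -(23 - 1*(-6))/3 = -(23 + 6)/3 = -1/3*29 = -29/3 ≈ -9.6667)
-106*(131 + Y) = -106*(131 - 29/3) = -106*364/3 = -38584/3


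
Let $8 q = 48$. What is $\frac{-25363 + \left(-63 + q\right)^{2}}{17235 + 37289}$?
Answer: $- \frac{11057}{27262} \approx -0.40558$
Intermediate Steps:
$q = 6$ ($q = \frac{1}{8} \cdot 48 = 6$)
$\frac{-25363 + \left(-63 + q\right)^{2}}{17235 + 37289} = \frac{-25363 + \left(-63 + 6\right)^{2}}{17235 + 37289} = \frac{-25363 + \left(-57\right)^{2}}{54524} = \left(-25363 + 3249\right) \frac{1}{54524} = \left(-22114\right) \frac{1}{54524} = - \frac{11057}{27262}$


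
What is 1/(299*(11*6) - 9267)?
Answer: 1/10467 ≈ 9.5538e-5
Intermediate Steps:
1/(299*(11*6) - 9267) = 1/(299*66 - 9267) = 1/(19734 - 9267) = 1/10467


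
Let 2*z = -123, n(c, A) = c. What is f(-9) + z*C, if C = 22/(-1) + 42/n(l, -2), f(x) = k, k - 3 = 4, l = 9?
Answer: 1073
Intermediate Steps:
z = -123/2 (z = (1/2)*(-123) = -123/2 ≈ -61.500)
k = 7 (k = 3 + 4 = 7)
f(x) = 7
C = -52/3 (C = 22/(-1) + 42/9 = 22*(-1) + 42*(1/9) = -22 + 14/3 = -52/3 ≈ -17.333)
f(-9) + z*C = 7 - 123/2*(-52/3) = 7 + 1066 = 1073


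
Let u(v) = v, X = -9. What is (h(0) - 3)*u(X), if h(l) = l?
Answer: 27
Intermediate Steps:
(h(0) - 3)*u(X) = (0 - 3)*(-9) = -3*(-9) = 27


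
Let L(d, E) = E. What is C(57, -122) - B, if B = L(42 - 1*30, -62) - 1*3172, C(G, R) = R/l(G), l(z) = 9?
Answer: 28984/9 ≈ 3220.4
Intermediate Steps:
C(G, R) = R/9
B = -3234 (B = -62 - 1*3172 = -62 - 3172 = -3234)
C(57, -122) - B = (1/9)*(-122) - 1*(-3234) = -122/9 + 3234 = 28984/9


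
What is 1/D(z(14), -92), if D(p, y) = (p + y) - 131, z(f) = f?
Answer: -1/209 ≈ -0.0047847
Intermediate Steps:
D(p, y) = -131 + p + y
1/D(z(14), -92) = 1/(-131 + 14 - 92) = 1/(-209) = -1/209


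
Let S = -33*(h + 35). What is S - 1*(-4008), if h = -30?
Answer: 3843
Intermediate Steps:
S = -165 (S = -33*(-30 + 35) = -33*5 = -165)
S - 1*(-4008) = -165 - 1*(-4008) = -165 + 4008 = 3843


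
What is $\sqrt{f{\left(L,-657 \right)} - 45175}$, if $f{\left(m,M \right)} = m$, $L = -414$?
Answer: $i \sqrt{45589} \approx 213.52 i$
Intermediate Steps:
$\sqrt{f{\left(L,-657 \right)} - 45175} = \sqrt{-414 - 45175} = \sqrt{-45589} = i \sqrt{45589}$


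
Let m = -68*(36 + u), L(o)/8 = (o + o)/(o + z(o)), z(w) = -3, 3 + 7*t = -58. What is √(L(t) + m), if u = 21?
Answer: 2*I*√1623887/41 ≈ 62.162*I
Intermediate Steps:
t = -61/7 (t = -3/7 + (⅐)*(-58) = -3/7 - 58/7 = -61/7 ≈ -8.7143)
L(o) = 16*o/(-3 + o) (L(o) = 8*((o + o)/(o - 3)) = 8*((2*o)/(-3 + o)) = 8*(2*o/(-3 + o)) = 16*o/(-3 + o))
m = -3876 (m = -68*(36 + 21) = -68*57 = -3876)
√(L(t) + m) = √(16*(-61/7)/(-3 - 61/7) - 3876) = √(16*(-61/7)/(-82/7) - 3876) = √(16*(-61/7)*(-7/82) - 3876) = √(488/41 - 3876) = √(-158428/41) = 2*I*√1623887/41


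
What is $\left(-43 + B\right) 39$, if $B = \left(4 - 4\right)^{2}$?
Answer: $-1677$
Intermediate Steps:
$B = 0$ ($B = 0^{2} = 0$)
$\left(-43 + B\right) 39 = \left(-43 + 0\right) 39 = \left(-43\right) 39 = -1677$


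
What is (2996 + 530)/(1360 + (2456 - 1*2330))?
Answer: 1763/743 ≈ 2.3728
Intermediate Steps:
(2996 + 530)/(1360 + (2456 - 1*2330)) = 3526/(1360 + (2456 - 2330)) = 3526/(1360 + 126) = 3526/1486 = 3526*(1/1486) = 1763/743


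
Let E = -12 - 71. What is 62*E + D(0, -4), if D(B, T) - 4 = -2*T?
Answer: -5134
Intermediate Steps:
E = -83
D(B, T) = 4 - 2*T
62*E + D(0, -4) = 62*(-83) + (4 - 2*(-4)) = -5146 + (4 + 8) = -5146 + 12 = -5134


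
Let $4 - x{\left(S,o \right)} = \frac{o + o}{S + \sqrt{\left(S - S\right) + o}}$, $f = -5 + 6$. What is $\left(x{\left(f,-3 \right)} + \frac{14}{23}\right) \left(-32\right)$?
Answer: $\frac{64 \left(- 53 \sqrt{3} + 122 i\right)}{23 \left(\sqrt{3} - i\right)} \approx -195.48 + 83.138 i$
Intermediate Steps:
$f = 1$
$x{\left(S,o \right)} = 4 - \frac{2 o}{S + \sqrt{o}}$ ($x{\left(S,o \right)} = 4 - \frac{o + o}{S + \sqrt{\left(S - S\right) + o}} = 4 - \frac{2 o}{S + \sqrt{0 + o}} = 4 - \frac{2 o}{S + \sqrt{o}}$)
$\left(x{\left(f,-3 \right)} + \frac{14}{23}\right) \left(-32\right) = \left(\frac{2 \left(\left(-1\right) \left(-3\right) + 2 \cdot 1 + 2 \sqrt{-3}\right)}{1 + \sqrt{-3}} + \frac{14}{23}\right) \left(-32\right) = \left(\frac{2 \left(3 + 2 + 2 i \sqrt{3}\right)}{1 + i \sqrt{3}} + 14 \cdot \frac{1}{23}\right) \left(-32\right) = \left(\frac{2 \left(3 + 2 + 2 i \sqrt{3}\right)}{1 + i \sqrt{3}} + \frac{14}{23}\right) \left(-32\right) = \left(\frac{2 \left(5 + 2 i \sqrt{3}\right)}{1 + i \sqrt{3}} + \frac{14}{23}\right) \left(-32\right) = \left(\frac{14}{23} + \frac{2 \left(5 + 2 i \sqrt{3}\right)}{1 + i \sqrt{3}}\right) \left(-32\right) = - \frac{448}{23} - \frac{64 \left(5 + 2 i \sqrt{3}\right)}{1 + i \sqrt{3}}$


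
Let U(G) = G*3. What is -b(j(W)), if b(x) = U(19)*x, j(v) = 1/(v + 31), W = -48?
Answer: 57/17 ≈ 3.3529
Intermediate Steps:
U(G) = 3*G
j(v) = 1/(31 + v)
b(x) = 57*x (b(x) = (3*19)*x = 57*x)
-b(j(W)) = -57/(31 - 48) = -57/(-17) = -57*(-1)/17 = -1*(-57/17) = 57/17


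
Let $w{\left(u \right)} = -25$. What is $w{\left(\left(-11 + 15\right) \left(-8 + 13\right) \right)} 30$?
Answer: $-750$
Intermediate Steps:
$w{\left(\left(-11 + 15\right) \left(-8 + 13\right) \right)} 30 = \left(-25\right) 30 = -750$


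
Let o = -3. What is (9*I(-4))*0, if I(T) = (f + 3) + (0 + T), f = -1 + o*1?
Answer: 0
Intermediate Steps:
f = -4 (f = -1 - 3*1 = -1 - 3 = -4)
I(T) = -1 + T (I(T) = (-4 + 3) + (0 + T) = -1 + T)
(9*I(-4))*0 = (9*(-1 - 4))*0 = (9*(-5))*0 = -45*0 = 0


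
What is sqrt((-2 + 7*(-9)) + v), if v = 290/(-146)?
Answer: I*sqrt(356970)/73 ≈ 8.1845*I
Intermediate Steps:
v = -145/73 (v = 290*(-1/146) = -145/73 ≈ -1.9863)
sqrt((-2 + 7*(-9)) + v) = sqrt((-2 + 7*(-9)) - 145/73) = sqrt((-2 - 63) - 145/73) = sqrt(-65 - 145/73) = sqrt(-4890/73) = I*sqrt(356970)/73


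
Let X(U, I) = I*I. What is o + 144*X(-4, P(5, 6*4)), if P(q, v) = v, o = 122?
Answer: 83066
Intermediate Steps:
X(U, I) = I²
o + 144*X(-4, P(5, 6*4)) = 122 + 144*(6*4)² = 122 + 144*24² = 122 + 144*576 = 122 + 82944 = 83066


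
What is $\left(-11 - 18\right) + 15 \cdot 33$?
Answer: $466$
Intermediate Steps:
$\left(-11 - 18\right) + 15 \cdot 33 = \left(-11 - 18\right) + 495 = -29 + 495 = 466$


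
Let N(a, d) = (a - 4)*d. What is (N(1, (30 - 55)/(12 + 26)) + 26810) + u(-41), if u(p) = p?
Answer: 1017297/38 ≈ 26771.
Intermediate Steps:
N(a, d) = d*(-4 + a) (N(a, d) = (-4 + a)*d = d*(-4 + a))
(N(1, (30 - 55)/(12 + 26)) + 26810) + u(-41) = (((30 - 55)/(12 + 26))*(-4 + 1) + 26810) - 41 = (-25/38*(-3) + 26810) - 41 = (75/38 + 26810) - 41 = 1018855/38 - 41 = 1017297/38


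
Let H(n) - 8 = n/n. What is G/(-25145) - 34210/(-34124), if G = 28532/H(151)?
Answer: 3384134041/3861215910 ≈ 0.87644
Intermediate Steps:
H(n) = 9 (H(n) = 8 + n/n = 8 + 1 = 9)
G = 28532/9 ≈ 3170.2
G/(-25145) - 34210/(-34124) = (28532/9)/(-25145) - 34210/(-34124) = (28532/9)*(-1/25145) - 34210*(-1/34124) = -28532/226305 + 17105/17062 = 3384134041/3861215910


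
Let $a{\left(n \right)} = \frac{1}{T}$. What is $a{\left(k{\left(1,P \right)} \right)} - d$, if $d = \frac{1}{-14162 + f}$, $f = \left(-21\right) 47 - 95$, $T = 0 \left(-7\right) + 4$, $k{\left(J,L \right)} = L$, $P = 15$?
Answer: $\frac{953}{3811} \approx 0.25007$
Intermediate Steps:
$T = 4$ ($T = 0 + 4 = 4$)
$a{\left(n \right)} = \frac{1}{4}$
$f = -1082$ ($f = -987 - 95 = -1082$)
$d = - \frac{1}{15244}$ ($d = \frac{1}{-14162 - 1082} = \frac{1}{-15244} = - \frac{1}{15244} \approx -6.56 \cdot 10^{-5}$)
$a{\left(k{\left(1,P \right)} \right)} - d = \frac{1}{4} - - \frac{1}{15244} = \frac{1}{4} + \frac{1}{15244} = \frac{953}{3811}$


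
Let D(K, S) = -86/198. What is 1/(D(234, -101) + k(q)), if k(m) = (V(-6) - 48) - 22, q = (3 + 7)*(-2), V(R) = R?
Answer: -99/7567 ≈ -0.013083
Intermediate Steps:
D(K, S) = -43/99 (D(K, S) = -86*1/198 = -43/99)
q = -20 (q = 10*(-2) = -20)
k(m) = -76 (k(m) = (-6 - 48) - 22 = -54 - 22 = -76)
1/(D(234, -101) + k(q)) = 1/(-43/99 - 76) = 1/(-7567/99) = -99/7567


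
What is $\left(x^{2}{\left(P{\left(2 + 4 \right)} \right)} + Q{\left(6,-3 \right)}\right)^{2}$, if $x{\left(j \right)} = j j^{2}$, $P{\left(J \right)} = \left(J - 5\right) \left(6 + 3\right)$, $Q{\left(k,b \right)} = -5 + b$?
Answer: $282421033489$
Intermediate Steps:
$P{\left(J \right)} = -45 + 9 J$ ($P{\left(J \right)} = \left(-5 + J\right) 9 = -45 + 9 J$)
$x{\left(j \right)} = j^{3}$
$\left(x^{2}{\left(P{\left(2 + 4 \right)} \right)} + Q{\left(6,-3 \right)}\right)^{2} = \left(\left(\left(-45 + 9 \left(2 + 4\right)\right)^{3}\right)^{2} - 8\right)^{2} = \left(\left(\left(-45 + 9 \cdot 6\right)^{3}\right)^{2} - 8\right)^{2} = \left(\left(\left(-45 + 54\right)^{3}\right)^{2} - 8\right)^{2} = \left(\left(9^{3}\right)^{2} - 8\right)^{2} = \left(729^{2} - 8\right)^{2} = \left(531441 - 8\right)^{2} = 531433^{2} = 282421033489$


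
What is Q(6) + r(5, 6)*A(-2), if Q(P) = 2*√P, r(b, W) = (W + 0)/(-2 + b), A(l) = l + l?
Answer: -8 + 2*√6 ≈ -3.1010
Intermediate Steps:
A(l) = 2*l
r(b, W) = W/(-2 + b)
Q(6) + r(5, 6)*A(-2) = 2*√6 + (6/(-2 + 5))*(2*(-2)) = 2*√6 + (6/3)*(-4) = 2*√6 + (6*(⅓))*(-4) = 2*√6 + 2*(-4) = 2*√6 - 8 = -8 + 2*√6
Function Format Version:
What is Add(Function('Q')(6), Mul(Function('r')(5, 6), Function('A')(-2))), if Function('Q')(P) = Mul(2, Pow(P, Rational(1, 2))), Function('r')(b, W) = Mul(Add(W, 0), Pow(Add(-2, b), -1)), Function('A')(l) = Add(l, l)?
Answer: Add(-8, Mul(2, Pow(6, Rational(1, 2)))) ≈ -3.1010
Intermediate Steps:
Function('A')(l) = Mul(2, l)
Function('r')(b, W) = Mul(W, Pow(Add(-2, b), -1))
Add(Function('Q')(6), Mul(Function('r')(5, 6), Function('A')(-2))) = Add(Mul(2, Pow(6, Rational(1, 2))), Mul(Mul(6, Pow(Add(-2, 5), -1)), Mul(2, -2))) = Add(Mul(2, Pow(6, Rational(1, 2))), Mul(Mul(6, Pow(3, -1)), -4)) = Add(Mul(2, Pow(6, Rational(1, 2))), Mul(Mul(6, Rational(1, 3)), -4)) = Add(Mul(2, Pow(6, Rational(1, 2))), Mul(2, -4)) = Add(Mul(2, Pow(6, Rational(1, 2))), -8) = Add(-8, Mul(2, Pow(6, Rational(1, 2))))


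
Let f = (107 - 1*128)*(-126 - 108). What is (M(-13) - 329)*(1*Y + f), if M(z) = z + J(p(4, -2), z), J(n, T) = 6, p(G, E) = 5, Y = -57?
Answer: -1631952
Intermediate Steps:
f = 4914 (f = (107 - 128)*(-234) = -21*(-234) = 4914)
M(z) = 6 + z (M(z) = z + 6 = 6 + z)
(M(-13) - 329)*(1*Y + f) = ((6 - 13) - 329)*(1*(-57) + 4914) = (-7 - 329)*(-57 + 4914) = -336*4857 = -1631952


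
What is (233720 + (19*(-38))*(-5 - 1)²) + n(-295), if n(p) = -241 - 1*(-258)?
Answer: 207745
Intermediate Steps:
n(p) = 17 (n(p) = -241 + 258 = 17)
(233720 + (19*(-38))*(-5 - 1)²) + n(-295) = (233720 + (19*(-38))*(-5 - 1)²) + 17 = (233720 - 722*(-6)²) + 17 = (233720 - 722*36) + 17 = (233720 - 25992) + 17 = 207728 + 17 = 207745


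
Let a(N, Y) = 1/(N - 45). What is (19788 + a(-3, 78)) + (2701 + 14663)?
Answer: 1783295/48 ≈ 37152.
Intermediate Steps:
a(N, Y) = 1/(-45 + N)
(19788 + a(-3, 78)) + (2701 + 14663) = (19788 + 1/(-45 - 3)) + (2701 + 14663) = (19788 + 1/(-48)) + 17364 = (19788 - 1/48) + 17364 = 949823/48 + 17364 = 1783295/48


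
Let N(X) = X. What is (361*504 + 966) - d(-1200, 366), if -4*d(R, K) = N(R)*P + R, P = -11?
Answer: 185910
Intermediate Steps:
d(R, K) = 5*R/2 (d(R, K) = -(R*(-11) + R)/4 = -(-11*R + R)/4 = -(-5)*R/2 = 5*R/2)
(361*504 + 966) - d(-1200, 366) = (361*504 + 966) - 5*(-1200)/2 = (181944 + 966) - 1*(-3000) = 182910 + 3000 = 185910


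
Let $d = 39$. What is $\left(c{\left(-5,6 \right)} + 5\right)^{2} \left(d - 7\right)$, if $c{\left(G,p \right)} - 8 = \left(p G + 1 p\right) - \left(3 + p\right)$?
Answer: $12800$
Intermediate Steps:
$c{\left(G,p \right)} = 5 + G p$ ($c{\left(G,p \right)} = 8 + \left(\left(p G + 1 p\right) - \left(3 + p\right)\right) = 8 + \left(\left(G p + p\right) - \left(3 + p\right)\right) = 8 + \left(\left(p + G p\right) - \left(3 + p\right)\right) = 8 + \left(-3 + G p\right) = 5 + G p$)
$\left(c{\left(-5,6 \right)} + 5\right)^{2} \left(d - 7\right) = \left(\left(5 - 30\right) + 5\right)^{2} \left(39 - 7\right) = \left(\left(5 - 30\right) + 5\right)^{2} \cdot 32 = \left(-25 + 5\right)^{2} \cdot 32 = \left(-20\right)^{2} \cdot 32 = 400 \cdot 32 = 12800$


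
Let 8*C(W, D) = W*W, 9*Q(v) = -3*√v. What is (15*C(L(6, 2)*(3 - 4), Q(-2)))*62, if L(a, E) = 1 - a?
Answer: 11625/4 ≈ 2906.3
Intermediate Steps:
Q(v) = -√v/3 (Q(v) = (-3*√v)/9 = -√v/3)
C(W, D) = W²/8 (C(W, D) = (W*W)/8 = W²/8)
(15*C(L(6, 2)*(3 - 4), Q(-2)))*62 = (15*(((1 - 1*6)*(3 - 4))²/8))*62 = (15*(((1 - 6)*(-1))²/8))*62 = (15*((-5*(-1))²/8))*62 = (15*((⅛)*5²))*62 = (15*((⅛)*25))*62 = (15*(25/8))*62 = (375/8)*62 = 11625/4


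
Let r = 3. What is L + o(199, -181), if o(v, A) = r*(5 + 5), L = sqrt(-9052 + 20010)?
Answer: 30 + sqrt(10958) ≈ 134.68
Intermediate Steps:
L = sqrt(10958) ≈ 104.68
o(v, A) = 30 (o(v, A) = 3*(5 + 5) = 3*10 = 30)
L + o(199, -181) = sqrt(10958) + 30 = 30 + sqrt(10958)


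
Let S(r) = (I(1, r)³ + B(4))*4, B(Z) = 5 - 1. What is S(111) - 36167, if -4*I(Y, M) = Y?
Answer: -578417/16 ≈ -36151.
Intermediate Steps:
I(Y, M) = -Y/4
B(Z) = 4
S(r) = 255/16 (S(r) = ((-¼*1)³ + 4)*4 = ((-¼)³ + 4)*4 = (-1/64 + 4)*4 = (255/64)*4 = 255/16)
S(111) - 36167 = 255/16 - 36167 = -578417/16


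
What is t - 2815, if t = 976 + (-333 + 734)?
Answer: -1438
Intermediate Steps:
t = 1377 (t = 976 + 401 = 1377)
t - 2815 = 1377 - 2815 = -1438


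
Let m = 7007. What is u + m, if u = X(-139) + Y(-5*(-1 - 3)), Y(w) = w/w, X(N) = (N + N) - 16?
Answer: 6714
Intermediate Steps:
X(N) = -16 + 2*N (X(N) = 2*N - 16 = -16 + 2*N)
Y(w) = 1
u = -293 (u = (-16 + 2*(-139)) + 1 = (-16 - 278) + 1 = -294 + 1 = -293)
u + m = -293 + 7007 = 6714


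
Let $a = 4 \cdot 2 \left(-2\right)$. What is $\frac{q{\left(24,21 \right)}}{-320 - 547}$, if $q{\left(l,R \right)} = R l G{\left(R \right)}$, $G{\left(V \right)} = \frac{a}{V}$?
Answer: $\frac{128}{289} \approx 0.44291$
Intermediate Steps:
$a = -16$ ($a = 8 \left(-2\right) = -16$)
$G{\left(V \right)} = - \frac{16}{V}$
$q{\left(l,R \right)} = - 16 l$ ($q{\left(l,R \right)} = R l \left(- \frac{16}{R}\right) = - 16 l$)
$\frac{q{\left(24,21 \right)}}{-320 - 547} = \frac{\left(-16\right) 24}{-320 - 547} = - \frac{384}{-320 - 547} = - \frac{384}{-867} = \left(-384\right) \left(- \frac{1}{867}\right) = \frac{128}{289}$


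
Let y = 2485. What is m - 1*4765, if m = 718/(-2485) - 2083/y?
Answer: -11843826/2485 ≈ -4766.1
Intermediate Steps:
m = -2801/2485 (m = 718/(-2485) - 2083/2485 = 718*(-1/2485) - 2083*1/2485 = -718/2485 - 2083/2485 = -2801/2485 ≈ -1.1272)
m - 1*4765 = -2801/2485 - 1*4765 = -2801/2485 - 4765 = -11843826/2485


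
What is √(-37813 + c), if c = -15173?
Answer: I*√52986 ≈ 230.19*I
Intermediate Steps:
√(-37813 + c) = √(-37813 - 15173) = √(-52986) = I*√52986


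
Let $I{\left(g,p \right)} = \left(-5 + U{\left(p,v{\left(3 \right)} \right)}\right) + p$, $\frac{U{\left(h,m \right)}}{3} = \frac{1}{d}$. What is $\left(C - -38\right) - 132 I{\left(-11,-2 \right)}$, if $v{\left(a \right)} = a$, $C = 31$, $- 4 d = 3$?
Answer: $1521$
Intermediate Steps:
$d = - \frac{3}{4}$ ($d = \left(- \frac{1}{4}\right) 3 = - \frac{3}{4} \approx -0.75$)
$U{\left(h,m \right)} = -4$ ($U{\left(h,m \right)} = \frac{3}{- \frac{3}{4}} = 3 \left(- \frac{4}{3}\right) = -4$)
$I{\left(g,p \right)} = -9 + p$ ($I{\left(g,p \right)} = \left(-5 - 4\right) + p = -9 + p$)
$\left(C - -38\right) - 132 I{\left(-11,-2 \right)} = \left(31 - -38\right) - 132 \left(-9 - 2\right) = \left(31 + 38\right) - -1452 = 69 + 1452 = 1521$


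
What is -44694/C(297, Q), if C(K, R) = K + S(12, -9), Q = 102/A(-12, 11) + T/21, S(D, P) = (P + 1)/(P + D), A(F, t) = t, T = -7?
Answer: -134082/883 ≈ -151.85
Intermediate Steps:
S(D, P) = (1 + P)/(D + P)
Q = 295/33 (Q = 102/11 - 7/21 = 102*(1/11) - 7*1/21 = 102/11 - 1/3 = 295/33 ≈ 8.9394)
C(K, R) = -8/3 + K (C(K, R) = K + (1 - 9)/(12 - 9) = K - 8/3 = -8/3 + K)
-44694/C(297, Q) = -44694/(-8/3 + 297) = -44694/883/3 = -44694*3/883 = -134082/883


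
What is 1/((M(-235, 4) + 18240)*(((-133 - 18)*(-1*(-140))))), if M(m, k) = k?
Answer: -1/385678160 ≈ -2.5928e-9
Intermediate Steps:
1/((M(-235, 4) + 18240)*(((-133 - 18)*(-1*(-140))))) = 1/((4 + 18240)*(((-133 - 18)*(-1*(-140))))) = 1/(18244*((-151*140))) = (1/18244)/(-21140) = (1/18244)*(-1/21140) = -1/385678160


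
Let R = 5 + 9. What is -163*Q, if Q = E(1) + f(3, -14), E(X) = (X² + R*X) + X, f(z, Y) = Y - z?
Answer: 163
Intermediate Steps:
R = 14
E(X) = X² + 15*X (E(X) = (X² + 14*X) + X = X² + 15*X)
Q = -1 (Q = 1*(15 + 1) + (-14 - 1*3) = 1*16 + (-14 - 3) = 16 - 17 = -1)
-163*Q = -163*(-1) = 163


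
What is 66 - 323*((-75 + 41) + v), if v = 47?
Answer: -4133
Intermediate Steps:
66 - 323*((-75 + 41) + v) = 66 - 323*((-75 + 41) + 47) = 66 - 323*(-34 + 47) = 66 - 323*13 = 66 - 4199 = -4133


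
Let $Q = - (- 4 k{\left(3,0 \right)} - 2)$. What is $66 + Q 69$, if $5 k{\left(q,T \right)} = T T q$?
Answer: $204$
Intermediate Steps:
$k{\left(q,T \right)} = \frac{q T^{2}}{5}$ ($k{\left(q,T \right)} = \frac{T T q}{5} = \frac{T^{2} q}{5} = \frac{q T^{2}}{5}$)
$Q = 2$ ($Q = - (- 4 \cdot \frac{1}{5} \cdot 3 \cdot 0^{2} - 2) = - (- 4 \cdot \frac{1}{5} \cdot 3 \cdot 0 - 2) = - (\left(-4\right) 0 - 2) = - (0 - 2) = \left(-1\right) \left(-2\right) = 2$)
$66 + Q 69 = 66 + 2 \cdot 69 = 66 + 138 = 204$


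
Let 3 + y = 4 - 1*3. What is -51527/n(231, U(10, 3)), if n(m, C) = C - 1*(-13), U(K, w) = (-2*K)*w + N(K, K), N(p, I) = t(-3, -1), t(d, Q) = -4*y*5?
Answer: 7361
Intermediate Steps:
y = -2 (y = -3 + (4 - 1*3) = -3 + (4 - 3) = -3 + 1 = -2)
t(d, Q) = 40 (t(d, Q) = -4*(-2)*5 = 8*5 = 40)
N(p, I) = 40
U(K, w) = 40 - 2*K*w (U(K, w) = (-2*K)*w + 40 = -2*K*w + 40 = 40 - 2*K*w)
n(m, C) = 13 + C (n(m, C) = C + 13 = 13 + C)
-51527/n(231, U(10, 3)) = -51527/(13 + (40 - 2*10*3)) = -51527/(13 + (40 - 60)) = -51527/(13 - 20) = -51527/(-7) = -51527*(-1/7) = 7361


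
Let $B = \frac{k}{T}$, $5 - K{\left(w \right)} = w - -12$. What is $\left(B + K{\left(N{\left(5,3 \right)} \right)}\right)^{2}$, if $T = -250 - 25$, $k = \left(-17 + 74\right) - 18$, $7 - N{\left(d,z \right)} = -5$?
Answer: $\frac{27709696}{75625} \approx 366.41$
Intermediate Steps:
$N{\left(d,z \right)} = 12$ ($N{\left(d,z \right)} = 7 - -5 = 7 + 5 = 12$)
$k = 39$ ($k = 57 - 18 = 39$)
$K{\left(w \right)} = -7 - w$ ($K{\left(w \right)} = 5 - \left(w - -12\right) = 5 - \left(w + 12\right) = 5 - \left(12 + w\right) = -7 - w$)
$T = -275$
$B = - \frac{39}{275}$ ($B = \frac{39}{-275} = 39 \left(- \frac{1}{275}\right) = - \frac{39}{275} \approx -0.14182$)
$\left(B + K{\left(N{\left(5,3 \right)} \right)}\right)^{2} = \left(- \frac{39}{275} - 19\right)^{2} = \left(- \frac{5264}{275}\right)^{2} = \frac{27709696}{75625}$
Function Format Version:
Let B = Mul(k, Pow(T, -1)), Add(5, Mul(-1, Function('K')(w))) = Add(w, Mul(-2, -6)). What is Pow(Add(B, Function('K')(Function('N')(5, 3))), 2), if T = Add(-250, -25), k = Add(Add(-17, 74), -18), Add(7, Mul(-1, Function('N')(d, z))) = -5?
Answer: Rational(27709696, 75625) ≈ 366.41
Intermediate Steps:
Function('N')(d, z) = 12 (Function('N')(d, z) = Add(7, Mul(-1, -5)) = Add(7, 5) = 12)
k = 39 (k = Add(57, -18) = 39)
Function('K')(w) = Add(-7, Mul(-1, w)) (Function('K')(w) = Add(5, Mul(-1, Add(w, Mul(-2, -6)))) = Add(5, Mul(-1, Add(w, 12))) = Add(5, Mul(-1, Add(12, w))) = Add(5, Add(-12, Mul(-1, w))) = Add(-7, Mul(-1, w)))
T = -275
B = Rational(-39, 275) (B = Mul(39, Pow(-275, -1)) = Mul(39, Rational(-1, 275)) = Rational(-39, 275) ≈ -0.14182)
Pow(Add(B, Function('K')(Function('N')(5, 3))), 2) = Pow(Add(Rational(-39, 275), Add(-7, Mul(-1, 12))), 2) = Pow(Add(Rational(-39, 275), Add(-7, -12)), 2) = Pow(Add(Rational(-39, 275), -19), 2) = Pow(Rational(-5264, 275), 2) = Rational(27709696, 75625)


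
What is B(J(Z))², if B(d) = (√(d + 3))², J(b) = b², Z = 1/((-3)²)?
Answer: 59536/6561 ≈ 9.0742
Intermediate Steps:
Z = ⅑ (Z = 1/9 = ⅑ ≈ 0.11111)
B(d) = 3 + d (B(d) = (√(3 + d))² = 3 + d)
B(J(Z))² = (3 + (⅑)²)² = (3 + 1/81)² = (244/81)² = 59536/6561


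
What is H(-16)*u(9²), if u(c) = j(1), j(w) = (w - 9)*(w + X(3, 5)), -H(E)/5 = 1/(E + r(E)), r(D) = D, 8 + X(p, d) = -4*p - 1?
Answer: 25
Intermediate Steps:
X(p, d) = -9 - 4*p (X(p, d) = -8 + (-4*p - 1) = -8 + (-1 - 4*p) = -9 - 4*p)
H(E) = -5/(2*E) (H(E) = -5/(E + E) = -5*1/(2*E) = -5/(2*E))
j(w) = (-21 + w)*(-9 + w) (j(w) = (w - 9)*(w + (-9 - 4*3)) = (-9 + w)*(w + (-9 - 12)) = (-9 + w)*(w - 21) = (-9 + w)*(-21 + w) = (-21 + w)*(-9 + w))
u(c) = 160 (u(c) = 189 + 1² - 30*1 = 189 + 1 - 30 = 160)
H(-16)*u(9²) = -5/2/(-16)*160 = -5/2*(-1/16)*160 = (5/32)*160 = 25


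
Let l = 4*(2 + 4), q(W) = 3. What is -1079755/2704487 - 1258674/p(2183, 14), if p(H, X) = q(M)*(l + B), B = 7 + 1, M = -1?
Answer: -567361854453/43271792 ≈ -13112.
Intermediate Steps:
B = 8
l = 24 (l = 4*6 = 24)
p(H, X) = 96 (p(H, X) = 3*(24 + 8) = 3*32 = 96)
-1079755/2704487 - 1258674/p(2183, 14) = -1079755/2704487 - 1258674/96 = -1079755*1/2704487 - 1258674*1/96 = -1079755/2704487 - 209779/16 = -567361854453/43271792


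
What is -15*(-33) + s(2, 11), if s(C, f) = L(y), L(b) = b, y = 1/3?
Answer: 1486/3 ≈ 495.33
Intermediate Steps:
y = ⅓ (y = 1*(⅓) = ⅓ ≈ 0.33333)
s(C, f) = ⅓
-15*(-33) + s(2, 11) = -15*(-33) + ⅓ = 495 + ⅓ = 1486/3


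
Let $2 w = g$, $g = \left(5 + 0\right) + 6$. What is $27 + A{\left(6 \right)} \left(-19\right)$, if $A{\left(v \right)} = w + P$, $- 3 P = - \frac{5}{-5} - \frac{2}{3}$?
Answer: $- \frac{1357}{18} \approx -75.389$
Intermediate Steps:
$P = - \frac{1}{9}$ ($P = - \frac{- \frac{5}{-5} - \frac{2}{3}}{3} = - \frac{\left(-5\right) \left(- \frac{1}{5}\right) - \frac{2}{3}}{3} = - \frac{1 - \frac{2}{3}}{3} = \left(- \frac{1}{3}\right) \frac{1}{3} = - \frac{1}{9} \approx -0.11111$)
$g = 11$ ($g = 5 + 6 = 11$)
$w = \frac{11}{2}$ ($w = \frac{1}{2} \cdot 11 = \frac{11}{2} \approx 5.5$)
$A{\left(v \right)} = \frac{97}{18}$ ($A{\left(v \right)} = \frac{11}{2} - \frac{1}{9} = \frac{97}{18}$)
$27 + A{\left(6 \right)} \left(-19\right) = 27 + \frac{97}{18} \left(-19\right) = 27 - \frac{1843}{18} = - \frac{1357}{18}$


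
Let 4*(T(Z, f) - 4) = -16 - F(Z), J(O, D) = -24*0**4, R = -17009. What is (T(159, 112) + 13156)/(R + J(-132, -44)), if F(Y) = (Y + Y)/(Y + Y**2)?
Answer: -4209919/5442880 ≈ -0.77347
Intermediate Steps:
F(Y) = 2*Y/(Y + Y**2) (F(Y) = (2*Y)/(Y + Y**2) = 2*Y/(Y + Y**2))
J(O, D) = 0 (J(O, D) = -24*0 = 0)
T(Z, f) = -1/(2*(1 + Z)) (T(Z, f) = 4 + (-16 - 2/(1 + Z))/4 = 4 + (-4 - 1/(2*(1 + Z))) = -1/(2*(1 + Z)))
(T(159, 112) + 13156)/(R + J(-132, -44)) = (-1/(2 + 2*159) + 13156)/(-17009 + 0) = (-1/(2 + 318) + 13156)/(-17009) = (-1/320 + 13156)*(-1/17009) = (4209919/320)*(-1/17009) = -4209919/5442880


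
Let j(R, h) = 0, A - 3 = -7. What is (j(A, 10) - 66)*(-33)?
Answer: 2178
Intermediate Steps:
A = -4 (A = 3 - 7 = -4)
(j(A, 10) - 66)*(-33) = (0 - 66)*(-33) = -66*(-33) = 2178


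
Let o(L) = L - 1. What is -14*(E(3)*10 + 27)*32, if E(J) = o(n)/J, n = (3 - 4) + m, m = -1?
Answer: -7616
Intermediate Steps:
n = -2 (n = (3 - 4) - 1 = -1 - 1 = -2)
o(L) = -1 + L
E(J) = -3/J (E(J) = (-1 - 2)/J = -3/J)
-14*(E(3)*10 + 27)*32 = -14*(-3/3*10 + 27)*32 = -14*(-3*⅓*10 + 27)*32 = -14*(-1*10 + 27)*32 = -14*(-10 + 27)*32 = -238*32 = -14*544 = -7616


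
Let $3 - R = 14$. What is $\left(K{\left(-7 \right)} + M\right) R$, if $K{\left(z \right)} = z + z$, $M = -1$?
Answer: $165$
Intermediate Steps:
$R = -11$ ($R = 3 - 14 = -11$)
$K{\left(z \right)} = 2 z$
$\left(K{\left(-7 \right)} + M\right) R = \left(2 \left(-7\right) - 1\right) \left(-11\right) = \left(-14 - 1\right) \left(-11\right) = \left(-15\right) \left(-11\right) = 165$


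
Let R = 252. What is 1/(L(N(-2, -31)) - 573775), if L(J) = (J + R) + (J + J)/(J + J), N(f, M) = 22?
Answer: -1/573500 ≈ -1.7437e-6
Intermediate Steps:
L(J) = 253 + J (L(J) = (J + 252) + (J + J)/(J + J) = (252 + J) + (2*J)/((2*J)) = (252 + J) + (2*J)*(1/(2*J)) = (252 + J) + 1 = 253 + J)
1/(L(N(-2, -31)) - 573775) = 1/((253 + 22) - 573775) = 1/(275 - 573775) = 1/(-573500) = -1/573500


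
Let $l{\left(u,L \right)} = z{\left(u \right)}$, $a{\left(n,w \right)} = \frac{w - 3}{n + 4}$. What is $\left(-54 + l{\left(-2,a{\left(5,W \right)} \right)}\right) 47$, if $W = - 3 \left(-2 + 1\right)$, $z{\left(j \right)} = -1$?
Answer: $-2585$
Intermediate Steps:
$W = 3$ ($W = \left(-3\right) \left(-1\right) = 3$)
$a{\left(n,w \right)} = \frac{-3 + w}{4 + n}$
$l{\left(u,L \right)} = -1$
$\left(-54 + l{\left(-2,a{\left(5,W \right)} \right)}\right) 47 = \left(-54 - 1\right) 47 = \left(-55\right) 47 = -2585$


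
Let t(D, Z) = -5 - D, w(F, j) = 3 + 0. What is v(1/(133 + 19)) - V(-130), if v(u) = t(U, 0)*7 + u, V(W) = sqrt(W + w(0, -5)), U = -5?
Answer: 1/152 - I*sqrt(127) ≈ 0.0065789 - 11.269*I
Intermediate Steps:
w(F, j) = 3
V(W) = sqrt(3 + W) (V(W) = sqrt(W + 3) = sqrt(3 + W))
v(u) = u (v(u) = (-5 - 1*(-5))*7 + u = (-5 + 5)*7 + u = 0*7 + u = 0 + u = u)
v(1/(133 + 19)) - V(-130) = 1/(133 + 19) - sqrt(3 - 130) = 1/152 - sqrt(-127) = 1/152 - I*sqrt(127)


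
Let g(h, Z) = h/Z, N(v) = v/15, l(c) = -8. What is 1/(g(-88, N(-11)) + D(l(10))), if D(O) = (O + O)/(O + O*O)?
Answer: 7/838 ≈ 0.0083532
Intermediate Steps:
N(v) = v/15 (N(v) = v*(1/15) = v/15)
D(O) = 2*O/(O + O²) (D(O) = (2*O)/(O + O²) = 2*O/(O + O²))
1/(g(-88, N(-11)) + D(l(10))) = 1/(-88/((1/15)*(-11)) + 2/(1 - 8)) = 1/(-88/(-11/15) + 2/(-7)) = 1/(-88*(-15/11) + 2*(-⅐)) = 1/(120 - 2/7) = 1/(838/7) = 7/838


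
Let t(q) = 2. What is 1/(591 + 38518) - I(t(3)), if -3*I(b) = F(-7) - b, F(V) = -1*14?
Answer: -625741/117327 ≈ -5.3333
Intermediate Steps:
F(V) = -14
I(b) = 14/3 + b/3 (I(b) = -(-14 - b)/3 = 14/3 + b/3)
1/(591 + 38518) - I(t(3)) = 1/(591 + 38518) - (14/3 + (⅓)*2) = 1/39109 - (14/3 + ⅔) = 1/39109 - 1*16/3 = 1/39109 - 16/3 = -625741/117327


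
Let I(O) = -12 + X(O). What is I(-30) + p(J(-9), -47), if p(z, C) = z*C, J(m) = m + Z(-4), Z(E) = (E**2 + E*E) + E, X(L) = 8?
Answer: -897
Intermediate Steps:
I(O) = -4 (I(O) = -12 + 8 = -4)
Z(E) = E + 2*E**2 (Z(E) = (E**2 + E**2) + E = 2*E**2 + E = E + 2*E**2)
J(m) = 28 + m (J(m) = m - 4*(1 + 2*(-4)) = m - 4*(1 - 8) = m - 4*(-7) = m + 28 = 28 + m)
p(z, C) = C*z
I(-30) + p(J(-9), -47) = -4 - 47*(28 - 9) = -4 - 47*19 = -4 - 893 = -897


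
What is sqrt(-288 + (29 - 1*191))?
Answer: 15*I*sqrt(2) ≈ 21.213*I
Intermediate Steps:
sqrt(-288 + (29 - 1*191)) = sqrt(-288 + (29 - 191)) = sqrt(-288 - 162) = sqrt(-450) = 15*I*sqrt(2)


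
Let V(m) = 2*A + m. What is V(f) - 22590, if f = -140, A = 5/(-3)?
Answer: -68200/3 ≈ -22733.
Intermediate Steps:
A = -5/3 (A = 5*(-⅓) = -5/3 ≈ -1.6667)
V(m) = -10/3 + m (V(m) = 2*(-5/3) + m = -10/3 + m)
V(f) - 22590 = (-10/3 - 140) - 22590 = -430/3 - 22590 = -68200/3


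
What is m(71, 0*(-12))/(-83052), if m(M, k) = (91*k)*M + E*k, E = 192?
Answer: 0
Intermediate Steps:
m(M, k) = 192*k + 91*M*k (m(M, k) = (91*k)*M + 192*k = 91*M*k + 192*k = 192*k + 91*M*k)
m(71, 0*(-12))/(-83052) = ((0*(-12))*(192 + 91*71))/(-83052) = (0*(192 + 6461))*(-1/83052) = (0*6653)*(-1/83052) = 0*(-1/83052) = 0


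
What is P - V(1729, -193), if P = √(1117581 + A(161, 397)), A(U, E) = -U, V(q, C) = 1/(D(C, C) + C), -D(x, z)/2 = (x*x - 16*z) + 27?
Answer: 1/80921 + 2*√279355 ≈ 1057.1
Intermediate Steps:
D(x, z) = -54 - 2*x² + 32*z (D(x, z) = -2*((x*x - 16*z) + 27) = -2*((x² - 16*z) + 27) = -2*(27 + x² - 16*z) = -54 - 2*x² + 32*z)
V(q, C) = 1/(-54 - 2*C² + 33*C) (V(q, C) = 1/((-54 - 2*C² + 32*C) + C) = 1/(-54 - 2*C² + 33*C))
P = 2*√279355 (P = √(1117581 - 1*161) = √(1117581 - 161) = √1117420 = 2*√279355 ≈ 1057.1)
P - V(1729, -193) = 2*√279355 - (-1)/(54 - 33*(-193) + 2*(-193)²) = 2*√279355 - (-1)/(54 + 6369 + 2*37249) = 2*√279355 - (-1)/(54 + 6369 + 74498) = 2*√279355 - (-1)/80921 = 2*√279355 - 1*(-1/80921) = 2*√279355 + 1/80921 = 1/80921 + 2*√279355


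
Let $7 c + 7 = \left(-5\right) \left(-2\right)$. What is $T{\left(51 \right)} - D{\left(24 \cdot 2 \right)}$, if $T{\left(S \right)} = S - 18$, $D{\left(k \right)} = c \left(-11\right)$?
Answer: $\frac{264}{7} \approx 37.714$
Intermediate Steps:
$c = \frac{3}{7}$ ($c = -1 + \frac{\left(-5\right) \left(-2\right)}{7} = -1 + \frac{1}{7} \cdot 10 = -1 + \frac{10}{7} = \frac{3}{7} \approx 0.42857$)
$D{\left(k \right)} = - \frac{33}{7}$ ($D{\left(k \right)} = \frac{3}{7} \left(-11\right) = - \frac{33}{7}$)
$T{\left(S \right)} = -18 + S$
$T{\left(51 \right)} - D{\left(24 \cdot 2 \right)} = \left(-18 + 51\right) - - \frac{33}{7} = 33 + \frac{33}{7} = \frac{264}{7}$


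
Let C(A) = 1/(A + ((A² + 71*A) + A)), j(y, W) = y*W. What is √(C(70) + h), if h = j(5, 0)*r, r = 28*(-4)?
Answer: √10010/10010 ≈ 0.0099950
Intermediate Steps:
r = -112
j(y, W) = W*y
C(A) = 1/(A² + 73*A) (C(A) = 1/(A + (A² + 72*A)) = 1/(A² + 73*A))
h = 0 (h = (0*5)*(-112) = 0*(-112) = 0)
√(C(70) + h) = √(1/(70*(73 + 70)) + 0) = √((1/70)/143 + 0) = √((1/70)*(1/143) + 0) = √(1/10010 + 0) = √(1/10010) = √10010/10010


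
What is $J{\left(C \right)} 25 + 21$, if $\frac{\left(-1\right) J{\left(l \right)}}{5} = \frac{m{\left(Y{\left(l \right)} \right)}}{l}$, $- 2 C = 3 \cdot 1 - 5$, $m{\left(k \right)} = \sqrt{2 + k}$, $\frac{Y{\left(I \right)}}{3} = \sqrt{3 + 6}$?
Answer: $21 - 125 \sqrt{11} \approx -393.58$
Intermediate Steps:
$Y{\left(I \right)} = 9$ ($Y{\left(I \right)} = 3 \sqrt{3 + 6} = 3 \sqrt{9} = 3 \cdot 3 = 9$)
$C = 1$ ($C = - \frac{3 \cdot 1 - 5}{2} = - \frac{3 - 5}{2} = \left(- \frac{1}{2}\right) \left(-2\right) = 1$)
$J{\left(l \right)} = - \frac{5 \sqrt{11}}{l}$ ($J{\left(l \right)} = - 5 \frac{\sqrt{2 + 9}}{l} = - 5 \frac{\sqrt{11}}{l} = - \frac{5 \sqrt{11}}{l}$)
$J{\left(C \right)} 25 + 21 = - \frac{5 \sqrt{11}}{1} \cdot 25 + 21 = \left(-5\right) \sqrt{11} \cdot 1 \cdot 25 + 21 = - 5 \sqrt{11} \cdot 25 + 21 = - 125 \sqrt{11} + 21 = 21 - 125 \sqrt{11}$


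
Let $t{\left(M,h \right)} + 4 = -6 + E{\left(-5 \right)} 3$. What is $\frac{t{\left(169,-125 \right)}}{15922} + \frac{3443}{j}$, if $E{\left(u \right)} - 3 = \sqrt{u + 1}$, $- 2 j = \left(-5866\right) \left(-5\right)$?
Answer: $- \frac{130869}{557270} + \frac{3 i}{7961} \approx -0.23484 + 0.00037684 i$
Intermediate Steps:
$j = -14665$ ($j = - \frac{\left(-5866\right) \left(-5\right)}{2} = \left(- \frac{1}{2}\right) 29330 = -14665$)
$E{\left(u \right)} = 3 + \sqrt{1 + u}$ ($E{\left(u \right)} = 3 + \sqrt{u + 1} = 3 + \sqrt{1 + u}$)
$t{\left(M,h \right)} = -1 + 6 i$ ($t{\left(M,h \right)} = -4 - \left(6 - \left(3 + \sqrt{1 - 5}\right) 3\right) = -4 - \left(6 - \left(3 + \sqrt{-4}\right) 3\right) = -4 - \left(6 - \left(3 + 2 i\right) 3\right) = -4 - \left(-3 - 6 i\right) = -4 + \left(3 + 6 i\right) = -1 + 6 i$)
$\frac{t{\left(169,-125 \right)}}{15922} + \frac{3443}{j} = \frac{-1 + 6 i}{15922} + \frac{3443}{-14665} = \left(-1 + 6 i\right) \frac{1}{15922} + 3443 \left(- \frac{1}{14665}\right) = \left(- \frac{1}{15922} + \frac{3 i}{7961}\right) - \frac{3443}{14665} = - \frac{130869}{557270} + \frac{3 i}{7961}$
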